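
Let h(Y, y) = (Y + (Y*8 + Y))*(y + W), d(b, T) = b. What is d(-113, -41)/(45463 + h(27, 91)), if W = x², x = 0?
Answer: -113/70033 ≈ -0.0016135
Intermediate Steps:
W = 0 (W = 0² = 0)
h(Y, y) = 10*Y*y (h(Y, y) = (Y + (Y*8 + Y))*(y + 0) = (Y + (8*Y + Y))*y = (Y + 9*Y)*y = (10*Y)*y = 10*Y*y)
d(-113, -41)/(45463 + h(27, 91)) = -113/(45463 + 10*27*91) = -113/(45463 + 24570) = -113/70033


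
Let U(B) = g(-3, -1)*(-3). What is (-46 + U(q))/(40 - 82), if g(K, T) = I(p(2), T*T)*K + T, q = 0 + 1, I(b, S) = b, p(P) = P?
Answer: 25/42 ≈ 0.59524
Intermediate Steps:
q = 1
g(K, T) = T + 2*K (g(K, T) = 2*K + T = T + 2*K)
U(B) = 21 (U(B) = (-1 + 2*(-3))*(-3) = (-1 - 6)*(-3) = -7*(-3) = 21)
(-46 + U(q))/(40 - 82) = (-46 + 21)/(40 - 82) = -25/(-42) = -25*(-1/42) = 25/42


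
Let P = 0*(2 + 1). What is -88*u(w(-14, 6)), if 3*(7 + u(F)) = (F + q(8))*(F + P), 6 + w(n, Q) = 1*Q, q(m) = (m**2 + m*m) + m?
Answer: 616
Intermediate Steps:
q(m) = m + 2*m**2 (q(m) = (m**2 + m**2) + m = 2*m**2 + m = m + 2*m**2)
P = 0 (P = 0*3 = 0)
w(n, Q) = -6 + Q (w(n, Q) = -6 + 1*Q = -6 + Q)
u(F) = -7 + F*(136 + F)/3 (u(F) = -7 + ((F + 8*(1 + 2*8))*(F + 0))/3 = -7 + ((F + 8*(1 + 16))*F)/3 = -7 + ((F + 8*17)*F)/3 = -7 + ((F + 136)*F)/3 = -7 + ((136 + F)*F)/3 = -7 + (F*(136 + F))/3 = -7 + F*(136 + F)/3)
-88*u(w(-14, 6)) = -88*(-7 + (-6 + 6)**2/3 + 136*(-6 + 6)/3) = -88*(-7 + (1/3)*0**2 + (136/3)*0) = -88*(-7 + (1/3)*0 + 0) = -88*(-7 + 0 + 0) = -88*(-7) = 616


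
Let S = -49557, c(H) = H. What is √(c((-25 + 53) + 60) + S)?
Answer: I*√49469 ≈ 222.42*I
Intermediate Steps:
√(c((-25 + 53) + 60) + S) = √(((-25 + 53) + 60) - 49557) = √((28 + 60) - 49557) = √(88 - 49557) = √(-49469) = I*√49469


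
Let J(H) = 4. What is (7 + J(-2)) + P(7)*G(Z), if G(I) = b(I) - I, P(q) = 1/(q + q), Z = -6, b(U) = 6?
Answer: 83/7 ≈ 11.857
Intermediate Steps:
P(q) = 1/(2*q)
G(I) = 6 - I
(7 + J(-2)) + P(7)*G(Z) = (7 + 4) + ((½)/7)*(6 - 1*(-6)) = 11 + ((½)*(⅐))*(6 + 6) = 11 + (1/14)*12 = 11 + 6/7 = 83/7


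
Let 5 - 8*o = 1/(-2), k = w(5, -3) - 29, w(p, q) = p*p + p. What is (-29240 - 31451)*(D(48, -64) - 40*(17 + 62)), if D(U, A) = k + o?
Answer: 3066898303/16 ≈ 1.9168e+8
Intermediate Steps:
w(p, q) = p + p² (w(p, q) = p² + p = p + p²)
k = 1 (k = 5*(1 + 5) - 29 = 5*6 - 29 = 30 - 29 = 1)
o = 11/16 (o = 5/8 - ⅛/(-2) = 5/8 - ⅛*(-½) = 5/8 + 1/16 = 11/16 ≈ 0.68750)
D(U, A) = 27/16 (D(U, A) = 1 + 11/16 = 27/16)
(-29240 - 31451)*(D(48, -64) - 40*(17 + 62)) = (-29240 - 31451)*(27/16 - 40*(17 + 62)) = -60691*(27/16 - 40*79) = -60691*(27/16 - 3160) = -60691*(-50533/16) = 3066898303/16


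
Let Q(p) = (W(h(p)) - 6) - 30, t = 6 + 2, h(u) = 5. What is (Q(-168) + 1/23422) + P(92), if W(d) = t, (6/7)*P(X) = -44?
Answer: -5574433/70266 ≈ -79.333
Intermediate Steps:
P(X) = -154/3 (P(X) = (7/6)*(-44) = -154/3)
t = 8
W(d) = 8
Q(p) = -28 (Q(p) = (8 - 6) - 30 = 2 - 30 = -28)
(Q(-168) + 1/23422) + P(92) = (-28 + 1/23422) - 154/3 = -655815/23422 - 154/3 = -5574433/70266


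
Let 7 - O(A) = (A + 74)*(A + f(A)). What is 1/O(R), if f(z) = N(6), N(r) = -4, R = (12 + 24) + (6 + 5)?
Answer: -1/5196 ≈ -0.00019246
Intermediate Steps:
R = 47 (R = 36 + 11 = 47)
f(z) = -4
O(A) = 7 - (-4 + A)*(74 + A) (O(A) = 7 - (A + 74)*(A - 4) = 7 - (74 + A)*(-4 + A) = 7 - (-4 + A)*(74 + A))
1/O(R) = 1/(303 - 1*47² - 70*47) = 1/(303 - 1*2209 - 3290) = 1/(303 - 2209 - 3290) = 1/(-5196) = -1/5196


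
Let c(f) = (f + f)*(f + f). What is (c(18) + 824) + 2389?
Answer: 4509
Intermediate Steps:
c(f) = 4*f**2 (c(f) = (2*f)*(2*f) = 4*f**2)
(c(18) + 824) + 2389 = (4*18**2 + 824) + 2389 = (4*324 + 824) + 2389 = (1296 + 824) + 2389 = 2120 + 2389 = 4509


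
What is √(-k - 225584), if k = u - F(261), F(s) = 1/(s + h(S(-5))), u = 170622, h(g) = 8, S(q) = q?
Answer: 3*I*√3185540233/269 ≈ 629.45*I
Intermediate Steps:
F(s) = 1/(8 + s) (F(s) = 1/(s + 8) = 1/(8 + s))
k = 45897317/269 (k = 170622 - 1/(8 + 261) = 170622 - 1/269 = 45897317/269 ≈ 1.7062e+5)
√(-k - 225584) = √(-1*45897317/269 - 225584) = √(-45897317/269 - 225584) = √(-106579413/269) = 3*I*√3185540233/269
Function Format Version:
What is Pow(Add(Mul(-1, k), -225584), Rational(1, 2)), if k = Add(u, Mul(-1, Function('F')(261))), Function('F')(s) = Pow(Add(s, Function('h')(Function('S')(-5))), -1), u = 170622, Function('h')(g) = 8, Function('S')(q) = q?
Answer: Mul(Rational(3, 269), I, Pow(3185540233, Rational(1, 2))) ≈ Mul(629.45, I)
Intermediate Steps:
Function('F')(s) = Pow(Add(8, s), -1) (Function('F')(s) = Pow(Add(s, 8), -1) = Pow(Add(8, s), -1))
k = Rational(45897317, 269) (k = Add(170622, Mul(-1, Pow(Add(8, 261), -1))) = Add(170622, Mul(-1, Pow(269, -1))) = Add(170622, Mul(-1, Rational(1, 269))) = Add(170622, Rational(-1, 269)) = Rational(45897317, 269) ≈ 1.7062e+5)
Pow(Add(Mul(-1, k), -225584), Rational(1, 2)) = Pow(Add(Mul(-1, Rational(45897317, 269)), -225584), Rational(1, 2)) = Pow(Add(Rational(-45897317, 269), -225584), Rational(1, 2)) = Pow(Rational(-106579413, 269), Rational(1, 2)) = Mul(Rational(3, 269), I, Pow(3185540233, Rational(1, 2)))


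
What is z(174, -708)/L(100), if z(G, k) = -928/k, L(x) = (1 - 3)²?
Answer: 58/177 ≈ 0.32768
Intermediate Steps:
L(x) = 4 (L(x) = (-2)² = 4)
z(174, -708)/L(100) = -928/(-708)/4 = -928*(-1/708)*(¼) = (232/177)*(¼) = 58/177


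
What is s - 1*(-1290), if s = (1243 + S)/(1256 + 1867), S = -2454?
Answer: 4027459/3123 ≈ 1289.6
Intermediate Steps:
s = -1211/3123 (s = (1243 - 2454)/(1256 + 1867) = -1211/3123 ≈ -0.38777)
s - 1*(-1290) = -1211/3123 - 1*(-1290) = -1211/3123 + 1290 = 4027459/3123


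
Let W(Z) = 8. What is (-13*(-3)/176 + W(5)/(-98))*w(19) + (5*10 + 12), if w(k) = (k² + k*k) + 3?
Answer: 1409763/8624 ≈ 163.47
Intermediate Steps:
w(k) = 3 + 2*k² (w(k) = (k² + k²) + 3 = 2*k² + 3 = 3 + 2*k²)
(-13*(-3)/176 + W(5)/(-98))*w(19) + (5*10 + 12) = (-13*(-3)/176 + 8/(-98))*(3 + 2*19²) + (5*10 + 12) = (39*(1/176) + 8*(-1/98))*(3 + 2*361) + (50 + 12) = (39/176 - 4/49)*(3 + 722) + 62 = (1207/8624)*725 + 62 = 875075/8624 + 62 = 1409763/8624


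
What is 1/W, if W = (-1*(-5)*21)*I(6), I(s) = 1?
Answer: 1/105 ≈ 0.0095238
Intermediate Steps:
W = 105 (W = (-1*(-5)*21)*1 = (5*21)*1 = 105*1 = 105)
1/W = 1/105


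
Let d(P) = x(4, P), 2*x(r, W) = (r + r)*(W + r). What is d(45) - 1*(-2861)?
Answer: 3057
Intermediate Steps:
x(r, W) = r*(W + r) (x(r, W) = ((r + r)*(W + r))/2 = ((2*r)*(W + r))/2 = (2*r*(W + r))/2 = r*(W + r))
d(P) = 16 + 4*P (d(P) = 4*(P + 4) = 4*(4 + P) = 16 + 4*P)
d(45) - 1*(-2861) = (16 + 4*45) - 1*(-2861) = (16 + 180) + 2861 = 196 + 2861 = 3057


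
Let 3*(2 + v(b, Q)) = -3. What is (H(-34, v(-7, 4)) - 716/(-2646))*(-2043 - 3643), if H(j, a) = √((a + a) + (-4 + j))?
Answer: -2035588/1323 - 11372*I*√11 ≈ -1538.6 - 37717.0*I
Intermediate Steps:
v(b, Q) = -3 (v(b, Q) = -2 + (⅓)*(-3) = -2 - 1 = -3)
H(j, a) = √(-4 + j + 2*a) (H(j, a) = √(2*a + (-4 + j)) = √(-4 + j + 2*a))
(H(-34, v(-7, 4)) - 716/(-2646))*(-2043 - 3643) = (√(-4 - 34 + 2*(-3)) - 716/(-2646))*(-2043 - 3643) = (√(-4 - 34 - 6) - 716*(-1/2646))*(-5686) = (√(-44) + 358/1323)*(-5686) = (2*I*√11 + 358/1323)*(-5686) = (358/1323 + 2*I*√11)*(-5686) = -2035588/1323 - 11372*I*√11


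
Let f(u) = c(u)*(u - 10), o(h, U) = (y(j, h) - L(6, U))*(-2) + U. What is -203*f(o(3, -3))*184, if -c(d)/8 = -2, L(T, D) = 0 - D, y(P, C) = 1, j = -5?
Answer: 5378688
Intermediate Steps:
L(T, D) = -D
c(d) = 16 (c(d) = -8*(-2) = 16)
o(h, U) = -2 - U (o(h, U) = (1 - (-1)*U)*(-2) + U = (1 + U)*(-2) + U = (-2 - 2*U) + U = -2 - U)
f(u) = -160 + 16*u (f(u) = 16*(u - 10) = 16*(-10 + u) = -160 + 16*u)
-203*f(o(3, -3))*184 = -203*(-160 + 16*(-2 - 1*(-3)))*184 = -203*(-160 + 16*(-2 + 3))*184 = -203*(-160 + 16*1)*184 = -203*(-160 + 16)*184 = -203*(-144)*184 = 29232*184 = 5378688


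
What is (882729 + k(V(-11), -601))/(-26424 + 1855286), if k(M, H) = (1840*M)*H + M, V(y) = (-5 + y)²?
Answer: -282212055/1828862 ≈ -154.31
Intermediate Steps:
k(M, H) = M + 1840*H*M (k(M, H) = 1840*H*M + M = M + 1840*H*M)
(882729 + k(V(-11), -601))/(-26424 + 1855286) = (882729 + (-5 - 11)²*(1 + 1840*(-601)))/(-26424 + 1855286) = (882729 + (-16)²*(1 - 1105840))/1828862 = (882729 + 256*(-1105839))*(1/1828862) = (882729 - 283094784)*(1/1828862) = -282212055*1/1828862 = -282212055/1828862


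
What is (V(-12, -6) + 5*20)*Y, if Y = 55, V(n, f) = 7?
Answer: 5885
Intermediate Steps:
(V(-12, -6) + 5*20)*Y = (7 + 5*20)*55 = (7 + 100)*55 = 107*55 = 5885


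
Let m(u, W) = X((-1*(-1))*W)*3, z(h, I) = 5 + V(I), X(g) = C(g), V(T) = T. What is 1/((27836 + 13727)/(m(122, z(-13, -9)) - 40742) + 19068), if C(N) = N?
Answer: 40754/777055709 ≈ 5.2447e-5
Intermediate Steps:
X(g) = g
z(h, I) = 5 + I
m(u, W) = 3*W (m(u, W) = ((-1*(-1))*W)*3 = (1*W)*3 = W*3 = 3*W)
1/((27836 + 13727)/(m(122, z(-13, -9)) - 40742) + 19068) = 1/((27836 + 13727)/(3*(5 - 9) - 40742) + 19068) = 1/(41563/(3*(-4) - 40742) + 19068) = 1/(41563/(-12 - 40742) + 19068) = 1/(41563/(-40754) + 19068) = 1/(41563*(-1/40754) + 19068) = 1/(-41563/40754 + 19068) = 1/(777055709/40754) = 40754/777055709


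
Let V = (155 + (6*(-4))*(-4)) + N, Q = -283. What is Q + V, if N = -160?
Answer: -192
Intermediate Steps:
V = 91 (V = (155 + (6*(-4))*(-4)) - 160 = (155 - 24*(-4)) - 160 = (155 + 96) - 160 = 251 - 160 = 91)
Q + V = -283 + 91 = -192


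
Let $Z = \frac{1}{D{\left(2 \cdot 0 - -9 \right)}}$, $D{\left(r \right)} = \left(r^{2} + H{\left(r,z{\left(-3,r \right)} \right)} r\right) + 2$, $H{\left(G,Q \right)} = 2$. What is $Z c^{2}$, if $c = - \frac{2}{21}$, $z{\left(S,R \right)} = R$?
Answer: $\frac{4}{44541} \approx 8.9805 \cdot 10^{-5}$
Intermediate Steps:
$c = - \frac{2}{21}$ ($c = \left(-2\right) \frac{1}{21} = - \frac{2}{21} \approx -0.095238$)
$D{\left(r \right)} = 2 + r^{2} + 2 r$ ($D{\left(r \right)} = \left(r^{2} + 2 r\right) + 2 = 2 + r^{2} + 2 r$)
$Z = \frac{1}{101}$ ($Z = \frac{1}{2 + \left(2 \cdot 0 - -9\right)^{2} + 2 \left(2 \cdot 0 - -9\right)} = \frac{1}{2 + \left(0 + 9\right)^{2} + 2 \left(0 + 9\right)} = \frac{1}{2 + 9^{2} + 2 \cdot 9} = \frac{1}{2 + 81 + 18} = \frac{1}{101} \approx 0.009901$)
$Z c^{2} = \frac{\left(- \frac{2}{21}\right)^{2}}{101} = \frac{1}{101} \cdot \frac{4}{441} = \frac{4}{44541}$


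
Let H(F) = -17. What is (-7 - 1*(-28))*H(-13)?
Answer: -357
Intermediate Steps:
(-7 - 1*(-28))*H(-13) = (-7 - 1*(-28))*(-17) = (-7 + 28)*(-17) = 21*(-17) = -357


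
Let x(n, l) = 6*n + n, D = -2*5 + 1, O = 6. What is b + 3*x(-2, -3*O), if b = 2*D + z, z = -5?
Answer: -65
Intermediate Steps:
D = -9 (D = -10 + 1 = -9)
x(n, l) = 7*n
b = -23 (b = 2*(-9) - 5 = -18 - 5 = -23)
b + 3*x(-2, -3*O) = -23 + 3*(7*(-2)) = -23 + 3*(-14) = -23 - 42 = -65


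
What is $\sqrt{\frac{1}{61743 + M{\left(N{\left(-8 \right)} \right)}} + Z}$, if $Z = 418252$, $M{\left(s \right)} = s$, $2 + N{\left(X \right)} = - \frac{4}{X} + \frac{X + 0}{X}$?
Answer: $\frac{\sqrt{6377734537693670}}{123485} \approx 646.72$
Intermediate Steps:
$N{\left(X \right)} = -1 - \frac{4}{X}$ ($N{\left(X \right)} = -2 + \left(- \frac{4}{X} + \frac{X + 0}{X}\right) = -2 - \left(\frac{4}{X} - \frac{X}{X}\right) = -2 + \left(- \frac{4}{X} + 1\right) = -2 + \left(1 - \frac{4}{X}\right) = -1 - \frac{4}{X}$)
$\sqrt{\frac{1}{61743 + M{\left(N{\left(-8 \right)} \right)}} + Z} = \sqrt{\frac{1}{61743 + \frac{-4 - -8}{-8}} + 418252} = \sqrt{\frac{1}{61743 - \frac{-4 + 8}{8}} + 418252} = \sqrt{\frac{1}{61743 - \frac{1}{2}} + 418252} = \sqrt{\frac{1}{\frac{123485}{2}} + 418252} = \sqrt{\frac{2}{123485} + 418252} = \sqrt{\frac{51647848222}{123485}} = \frac{\sqrt{6377734537693670}}{123485}$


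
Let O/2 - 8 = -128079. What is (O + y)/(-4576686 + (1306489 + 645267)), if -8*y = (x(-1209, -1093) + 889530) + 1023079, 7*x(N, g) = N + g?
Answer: 27729913/146996080 ≈ 0.18864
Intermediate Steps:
O = -256142 (O = 16 + 2*(-128079) = 16 - 256158 = -256142)
x(N, g) = N/7 + g/7 (x(N, g) = (N + g)/7 = N/7 + g/7)
y = -13385961/56 (y = -((((⅐)*(-1209) + (⅐)*(-1093)) + 889530) + 1023079)/8 = -(((-1209/7 - 1093/7) + 889530) + 1023079)/8 = -((-2302/7 + 889530) + 1023079)/8 = -(6224408/7 + 1023079)/8 = -⅛*13385961/7 = -13385961/56 ≈ -2.3904e+5)
(O + y)/(-4576686 + (1306489 + 645267)) = (-256142 - 13385961/56)/(-4576686 + (1306489 + 645267)) = -27729913/(56*(-4576686 + 1951756)) = -27729913/56/(-2624930) = -27729913/56*(-1/2624930) = 27729913/146996080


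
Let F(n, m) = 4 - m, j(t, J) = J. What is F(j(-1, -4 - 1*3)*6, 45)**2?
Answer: 1681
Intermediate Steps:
F(j(-1, -4 - 1*3)*6, 45)**2 = (4 - 1*45)**2 = (4 - 45)**2 = (-41)**2 = 1681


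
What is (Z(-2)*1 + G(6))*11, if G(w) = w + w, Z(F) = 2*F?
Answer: 88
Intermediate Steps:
G(w) = 2*w
(Z(-2)*1 + G(6))*11 = ((2*(-2))*1 + 2*6)*11 = (-4*1 + 12)*11 = (-4 + 12)*11 = 8*11 = 88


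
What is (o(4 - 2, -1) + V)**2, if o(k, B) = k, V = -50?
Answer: 2304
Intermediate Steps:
(o(4 - 2, -1) + V)**2 = ((4 - 2) - 50)**2 = (2 - 50)**2 = (-48)**2 = 2304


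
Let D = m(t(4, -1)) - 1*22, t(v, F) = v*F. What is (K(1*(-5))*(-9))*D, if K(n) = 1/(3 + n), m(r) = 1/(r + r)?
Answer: -1593/16 ≈ -99.563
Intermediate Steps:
t(v, F) = F*v
m(r) = 1/(2*r)
D = -177/8 (D = 1/(2*((-1*4))) - 1*22 = (½)/(-4) - 22 = (½)*(-¼) - 22 = -⅛ - 22 = -177/8 ≈ -22.125)
(K(1*(-5))*(-9))*D = (-9/(3 + 1*(-5)))*(-177/8) = (-9/(3 - 5))*(-177/8) = (-9/(-2))*(-177/8) = -½*(-9)*(-177/8) = (9/2)*(-177/8) = -1593/16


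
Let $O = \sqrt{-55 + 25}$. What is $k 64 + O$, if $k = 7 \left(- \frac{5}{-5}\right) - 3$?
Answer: $256 + i \sqrt{30} \approx 256.0 + 5.4772 i$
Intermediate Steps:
$k = 4$ ($k = 7 \left(\left(-5\right) \left(- \frac{1}{5}\right)\right) - 3 = 7 \cdot 1 - 3 = 7 - 3 = 4$)
$O = i \sqrt{30}$ ($O = \sqrt{-30} = i \sqrt{30} \approx 5.4772 i$)
$k 64 + O = 4 \cdot 64 + i \sqrt{30} = 256 + i \sqrt{30}$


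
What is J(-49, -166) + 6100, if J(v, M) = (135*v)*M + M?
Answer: 1104024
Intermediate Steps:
J(v, M) = M + 135*M*v (J(v, M) = 135*M*v + M = M + 135*M*v)
J(-49, -166) + 6100 = -166*(1 + 135*(-49)) + 6100 = -166*(1 - 6615) + 6100 = -166*(-6614) + 6100 = 1097924 + 6100 = 1104024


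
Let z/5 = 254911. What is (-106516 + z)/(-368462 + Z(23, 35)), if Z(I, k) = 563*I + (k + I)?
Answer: -1168039/355455 ≈ -3.2860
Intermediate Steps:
z = 1274555 (z = 5*254911 = 1274555)
Z(I, k) = k + 564*I (Z(I, k) = 563*I + (I + k) = k + 564*I)
(-106516 + z)/(-368462 + Z(23, 35)) = (-106516 + 1274555)/(-368462 + (35 + 564*23)) = 1168039/(-368462 + (35 + 12972)) = 1168039/(-368462 + 13007) = 1168039/(-355455) = 1168039*(-1/355455) = -1168039/355455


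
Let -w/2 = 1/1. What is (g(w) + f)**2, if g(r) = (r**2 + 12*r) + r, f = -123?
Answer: 21025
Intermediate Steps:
w = -2 (w = -2/1 = -2*1 = -2)
g(r) = r**2 + 13*r
(g(w) + f)**2 = (-2*(13 - 2) - 123)**2 = (-2*11 - 123)**2 = (-22 - 123)**2 = (-145)**2 = 21025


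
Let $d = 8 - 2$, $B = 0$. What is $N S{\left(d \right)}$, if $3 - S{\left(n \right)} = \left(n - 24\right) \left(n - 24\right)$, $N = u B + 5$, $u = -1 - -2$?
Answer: $-1605$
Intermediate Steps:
$u = 1$ ($u = -1 + 2 = 1$)
$d = 6$ ($d = 8 - 2 = 6$)
$N = 5$ ($N = 1 \cdot 0 + 5 = 0 + 5 = 5$)
$S{\left(n \right)} = 3 - \left(-24 + n\right)^{2}$ ($S{\left(n \right)} = 3 - \left(n - 24\right) \left(n - 24\right) = 3 - \left(-24 + n\right) \left(n - 24\right) = 3 - \left(-24 + n\right) \left(-24 + n\right) = 3 - \left(-24 + n\right)^{2}$)
$N S{\left(d \right)} = 5 \left(3 - \left(-24 + 6\right)^{2}\right) = 5 \left(3 - \left(-18\right)^{2}\right) = 5 \left(3 - 324\right) = 5 \left(-321\right) = -1605$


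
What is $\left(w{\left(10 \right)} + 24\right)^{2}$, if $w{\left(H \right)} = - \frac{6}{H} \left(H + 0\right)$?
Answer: $324$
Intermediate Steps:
$w{\left(H \right)} = -6$ ($w{\left(H \right)} = - \frac{6}{H} H = -6$)
$\left(w{\left(10 \right)} + 24\right)^{2} = \left(-6 + 24\right)^{2} = 18^{2} = 324$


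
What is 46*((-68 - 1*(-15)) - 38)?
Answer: -4186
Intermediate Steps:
46*((-68 - 1*(-15)) - 38) = 46*((-68 + 15) - 38) = 46*(-53 - 38) = 46*(-91) = -4186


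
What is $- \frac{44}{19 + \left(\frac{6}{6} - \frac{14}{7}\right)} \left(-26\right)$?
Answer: $\frac{572}{9} \approx 63.556$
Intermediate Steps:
$- \frac{44}{19 + \left(\frac{6}{6} - \frac{14}{7}\right)} \left(-26\right) = - \frac{44}{19 + \left(6 \cdot \frac{1}{6} - 2\right)} \left(-26\right) = - \frac{44}{19 + \left(1 - 2\right)} \left(-26\right) = - \frac{44}{19 - 1} \left(-26\right) = - \frac{44}{18} \left(-26\right) = \left(-44\right) \frac{1}{18} \left(-26\right) = \left(- \frac{22}{9}\right) \left(-26\right) = \frac{572}{9}$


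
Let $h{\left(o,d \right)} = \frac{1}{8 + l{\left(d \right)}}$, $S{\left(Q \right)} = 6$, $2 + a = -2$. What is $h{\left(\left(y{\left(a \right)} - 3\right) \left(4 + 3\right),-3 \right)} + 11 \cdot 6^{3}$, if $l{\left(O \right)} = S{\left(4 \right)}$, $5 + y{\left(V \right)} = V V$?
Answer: $\frac{33265}{14} \approx 2376.1$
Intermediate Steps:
$a = -4$ ($a = -2 - 2 = -4$)
$y{\left(V \right)} = -5 + V^{2}$ ($y{\left(V \right)} = -5 + V V = -5 + V^{2}$)
$l{\left(O \right)} = 6$
$h{\left(o,d \right)} = \frac{1}{14}$ ($h{\left(o,d \right)} = \frac{1}{8 + 6} = \frac{1}{14}$)
$h{\left(\left(y{\left(a \right)} - 3\right) \left(4 + 3\right),-3 \right)} + 11 \cdot 6^{3} = \frac{1}{14} + 11 \cdot 6^{3} = \frac{1}{14} + 11 \cdot 216 = \frac{1}{14} + 2376 = \frac{33265}{14}$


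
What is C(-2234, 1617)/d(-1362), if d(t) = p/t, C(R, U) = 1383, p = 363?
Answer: -627882/121 ≈ -5189.1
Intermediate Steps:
d(t) = 363/t
C(-2234, 1617)/d(-1362) = 1383/((363/(-1362))) = 1383/((363*(-1/1362))) = 1383/(-121/454) = 1383*(-454/121) = -627882/121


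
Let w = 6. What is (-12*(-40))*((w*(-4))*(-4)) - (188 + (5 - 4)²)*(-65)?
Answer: 58365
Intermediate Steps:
(-12*(-40))*((w*(-4))*(-4)) - (188 + (5 - 4)²)*(-65) = (-12*(-40))*((6*(-4))*(-4)) - (188 + (5 - 4)²)*(-65) = 480*(-24*(-4)) - (188 + 1²)*(-65) = 480*96 - (188 + 1)*(-65) = 46080 - 189*(-65) = 46080 - 1*(-12285) = 46080 + 12285 = 58365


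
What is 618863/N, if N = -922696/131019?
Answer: -81082811397/922696 ≈ -87876.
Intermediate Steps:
N = -922696/131019 (N = -922696*1/131019 = -922696/131019 ≈ -7.0425)
618863/N = 618863/(-922696/131019) = 618863*(-131019/922696) = -81082811397/922696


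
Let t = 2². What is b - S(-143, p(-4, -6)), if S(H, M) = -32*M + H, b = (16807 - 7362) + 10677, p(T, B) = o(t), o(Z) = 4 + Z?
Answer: 20521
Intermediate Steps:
t = 4
p(T, B) = 8 (p(T, B) = 4 + 4 = 8)
b = 20122 (b = 9445 + 10677 = 20122)
S(H, M) = H - 32*M
b - S(-143, p(-4, -6)) = 20122 - (-143 - 32*8) = 20122 - (-143 - 256) = 20122 - 1*(-399) = 20122 + 399 = 20521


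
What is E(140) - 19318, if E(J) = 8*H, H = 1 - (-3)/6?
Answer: -19306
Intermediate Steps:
H = 3/2 (H = 1 - (-3)/6 = 1 - 1*(-½) = 1 + ½ = 3/2 ≈ 1.5000)
E(J) = 12 (E(J) = 8*(3/2) = 12)
E(140) - 19318 = 12 - 19318 = -19306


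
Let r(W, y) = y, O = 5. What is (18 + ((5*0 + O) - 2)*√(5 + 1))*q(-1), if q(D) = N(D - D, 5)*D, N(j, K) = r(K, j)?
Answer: 0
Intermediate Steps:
N(j, K) = j
q(D) = 0 (q(D) = (D - D)*D = 0*D = 0)
(18 + ((5*0 + O) - 2)*√(5 + 1))*q(-1) = (18 + ((5*0 + 5) - 2)*√(5 + 1))*0 = (18 + ((0 + 5) - 2)*√6)*0 = (18 + (5 - 2)*√6)*0 = (18 + 3*√6)*0 = 0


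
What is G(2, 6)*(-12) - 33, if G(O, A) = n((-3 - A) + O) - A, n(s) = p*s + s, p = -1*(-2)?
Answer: 291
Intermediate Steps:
p = 2
n(s) = 3*s (n(s) = 2*s + s = 3*s)
G(O, A) = -9 - 4*A + 3*O (G(O, A) = 3*((-3 - A) + O) - A = 3*(-3 + O - A) - A = (-9 - 3*A + 3*O) - A = -9 - 4*A + 3*O)
G(2, 6)*(-12) - 33 = (-9 - 4*6 + 3*2)*(-12) - 33 = (-9 - 24 + 6)*(-12) - 33 = -27*(-12) - 33 = 324 - 33 = 291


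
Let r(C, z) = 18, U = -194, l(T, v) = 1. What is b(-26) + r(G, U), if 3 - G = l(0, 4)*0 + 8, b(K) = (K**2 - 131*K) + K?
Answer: 4074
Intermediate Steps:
b(K) = K**2 - 130*K
G = -5 (G = 3 - (1*0 + 8) = 3 - (0 + 8) = 3 - 1*8 = 3 - 8 = -5)
b(-26) + r(G, U) = -26*(-130 - 26) + 18 = -26*(-156) + 18 = 4056 + 18 = 4074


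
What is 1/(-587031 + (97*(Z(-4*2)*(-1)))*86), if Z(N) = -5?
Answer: -1/545321 ≈ -1.8338e-6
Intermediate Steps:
1/(-587031 + (97*(Z(-4*2)*(-1)))*86) = 1/(-587031 + (97*(-5*(-1)))*86) = 1/(-587031 + (97*5)*86) = 1/(-587031 + 485*86) = 1/(-587031 + 41710) = 1/(-545321) = -1/545321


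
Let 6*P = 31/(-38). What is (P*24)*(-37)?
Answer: 2294/19 ≈ 120.74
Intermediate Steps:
P = -31/228 (P = (31/(-38))/6 = (31*(-1/38))/6 = (1/6)*(-31/38) = -31/228 ≈ -0.13596)
(P*24)*(-37) = -31/228*24*(-37) = -62/19*(-37) = 2294/19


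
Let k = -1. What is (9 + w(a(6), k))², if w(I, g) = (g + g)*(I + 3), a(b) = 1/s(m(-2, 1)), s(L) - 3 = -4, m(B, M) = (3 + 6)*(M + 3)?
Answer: 25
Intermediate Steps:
m(B, M) = 27 + 9*M (m(B, M) = 9*(3 + M) = 27 + 9*M)
s(L) = -1 (s(L) = 3 - 4 = -1)
a(b) = -1 (a(b) = 1/(-1) = -1)
w(I, g) = 2*g*(3 + I) (w(I, g) = (2*g)*(3 + I) = 2*g*(3 + I))
(9 + w(a(6), k))² = (9 + 2*(-1)*(3 - 1))² = (9 + 2*(-1)*2)² = (9 - 4)² = 5² = 25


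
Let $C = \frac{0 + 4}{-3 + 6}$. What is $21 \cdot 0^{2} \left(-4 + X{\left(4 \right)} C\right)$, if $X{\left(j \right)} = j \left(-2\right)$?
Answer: $0$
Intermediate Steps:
$C = \frac{4}{3} \approx 1.3333$
$X{\left(j \right)} = - 2 j$
$21 \cdot 0^{2} \left(-4 + X{\left(4 \right)} C\right) = 21 \cdot 0^{2} \left(-4 + \left(-2\right) 4 \cdot \frac{4}{3}\right) = 21 \cdot 0 \left(-4 - \frac{32}{3}\right) = 0 \left(-4 - \frac{32}{3}\right) = 0 \left(- \frac{44}{3}\right) = 0$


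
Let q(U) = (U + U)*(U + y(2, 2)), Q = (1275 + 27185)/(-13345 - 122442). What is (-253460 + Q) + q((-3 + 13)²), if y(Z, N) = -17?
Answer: -32162537280/135787 ≈ -2.3686e+5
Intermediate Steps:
Q = -28460/135787 (Q = 28460/(-135787) = 28460*(-1/135787) = -28460/135787 ≈ -0.20959)
q(U) = 2*U*(-17 + U) (q(U) = (U + U)*(U - 17) = (2*U)*(-17 + U) = 2*U*(-17 + U))
(-253460 + Q) + q((-3 + 13)²) = (-253460 - 28460/135787) + 2*(-3 + 13)²*(-17 + (-3 + 13)²) = -34416601480/135787 + 2*10²*(-17 + 10²) = -34416601480/135787 + 2*100*(-17 + 100) = -34416601480/135787 + 2*100*83 = -34416601480/135787 + 16600 = -32162537280/135787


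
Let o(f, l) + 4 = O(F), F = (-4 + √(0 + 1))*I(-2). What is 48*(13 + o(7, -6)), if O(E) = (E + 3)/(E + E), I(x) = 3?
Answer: 448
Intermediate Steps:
F = -9 (F = (-4 + √(0 + 1))*3 = (-4 + √1)*3 = (-4 + 1)*3 = -3*3 = -9)
O(E) = (3 + E)/(2*E) (O(E) = (3 + E)/((2*E)) = (3 + E)*(1/(2*E)) = (3 + E)/(2*E))
o(f, l) = -11/3 (o(f, l) = -4 + (½)*(3 - 9)/(-9) = -4 + (½)*(-⅑)*(-6) = -4 + ⅓ = -11/3)
48*(13 + o(7, -6)) = 48*(13 - 11/3) = 48*(28/3) = 448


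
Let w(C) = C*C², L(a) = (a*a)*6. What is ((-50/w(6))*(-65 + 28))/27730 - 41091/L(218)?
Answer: -511655051/3558169404 ≈ -0.14380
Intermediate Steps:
L(a) = 6*a² (L(a) = a²*6 = 6*a²)
w(C) = C³
((-50/w(6))*(-65 + 28))/27730 - 41091/L(218) = ((-50/(6³))*(-65 + 28))/27730 - 41091/(6*218²) = (-50/216*(-37))*(1/27730) - 41091/(6*47524) = (-50*1/216*(-37))*(1/27730) - 41091/285144 = -25/108*(-37)*(1/27730) - 41091*1/285144 = (925/108)*(1/27730) - 13697/95048 = 185/598968 - 13697/95048 = -511655051/3558169404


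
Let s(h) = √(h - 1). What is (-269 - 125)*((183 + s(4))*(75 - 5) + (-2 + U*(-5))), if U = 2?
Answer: -5042412 - 27580*√3 ≈ -5.0902e+6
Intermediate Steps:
s(h) = √(-1 + h)
(-269 - 125)*((183 + s(4))*(75 - 5) + (-2 + U*(-5))) = (-269 - 125)*((183 + √(-1 + 4))*(75 - 5) + (-2 + 2*(-5))) = -394*((183 + √3)*70 + (-2 - 10)) = -394*((12810 + 70*√3) - 12) = -394*(12798 + 70*√3) = -5042412 - 27580*√3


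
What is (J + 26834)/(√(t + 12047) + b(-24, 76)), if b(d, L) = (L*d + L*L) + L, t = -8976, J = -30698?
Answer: -15564192/16221713 + 3864*√3071/16221713 ≈ -0.94627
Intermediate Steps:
b(d, L) = L + L² + L*d (b(d, L) = (L*d + L²) + L = (L² + L*d) + L = L + L² + L*d)
(J + 26834)/(√(t + 12047) + b(-24, 76)) = (-30698 + 26834)/(√(-8976 + 12047) + 76*(1 + 76 - 24)) = -3864/(√3071 + 76*53) = -3864/(√3071 + 4028) = -3864/(4028 + √3071)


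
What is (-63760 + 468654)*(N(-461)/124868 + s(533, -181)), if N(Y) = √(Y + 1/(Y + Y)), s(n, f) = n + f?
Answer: 142522688 + 607341*I*√43543294/57564148 ≈ 1.4252e+8 + 69.621*I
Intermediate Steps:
s(n, f) = f + n
N(Y) = √(Y + 1/(2*Y))
(-63760 + 468654)*(N(-461)/124868 + s(533, -181)) = (-63760 + 468654)*((√(2/(-461) + 4*(-461))/2)/124868 + (-181 + 533)) = 404894*((√(2*(-1/461) - 1844)/2)*(1/124868) + 352) = 404894*((√(-2/461 - 1844)/2)*(1/124868) + 352) = 404894*((√(-850086/461)/2)*(1/124868) + 352) = 404894*(((3*I*√43543294/461)/2)*(1/124868) + 352) = 404894*((3*I*√43543294/922)*(1/124868) + 352) = 404894*(3*I*√43543294/115128296 + 352) = 404894*(352 + 3*I*√43543294/115128296) = 142522688 + 607341*I*√43543294/57564148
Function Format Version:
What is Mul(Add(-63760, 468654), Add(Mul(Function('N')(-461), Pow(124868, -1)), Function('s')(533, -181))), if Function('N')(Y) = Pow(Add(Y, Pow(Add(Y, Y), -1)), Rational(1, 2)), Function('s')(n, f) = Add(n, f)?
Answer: Add(142522688, Mul(Rational(607341, 57564148), I, Pow(43543294, Rational(1, 2)))) ≈ Add(1.4252e+8, Mul(69.621, I))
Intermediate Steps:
Function('s')(n, f) = Add(f, n)
Function('N')(Y) = Pow(Add(Y, Mul(Rational(1, 2), Pow(Y, -1))), Rational(1, 2)) (Function('N')(Y) = Pow(Add(Y, Pow(Mul(2, Y), -1)), Rational(1, 2)) = Pow(Add(Y, Mul(Rational(1, 2), Pow(Y, -1))), Rational(1, 2)))
Mul(Add(-63760, 468654), Add(Mul(Function('N')(-461), Pow(124868, -1)), Function('s')(533, -181))) = Mul(Add(-63760, 468654), Add(Mul(Mul(Rational(1, 2), Pow(Add(Mul(2, Pow(-461, -1)), Mul(4, -461)), Rational(1, 2))), Pow(124868, -1)), Add(-181, 533))) = Mul(404894, Add(Mul(Mul(Rational(1, 2), Pow(Add(Mul(2, Rational(-1, 461)), -1844), Rational(1, 2))), Rational(1, 124868)), 352)) = Mul(404894, Add(Mul(Mul(Rational(1, 2), Pow(Add(Rational(-2, 461), -1844), Rational(1, 2))), Rational(1, 124868)), 352)) = Mul(404894, Add(Mul(Mul(Rational(1, 2), Pow(Rational(-850086, 461), Rational(1, 2))), Rational(1, 124868)), 352)) = Mul(404894, Add(Mul(Mul(Rational(1, 2), Mul(Rational(3, 461), I, Pow(43543294, Rational(1, 2)))), Rational(1, 124868)), 352)) = Mul(404894, Add(Mul(Mul(Rational(3, 922), I, Pow(43543294, Rational(1, 2))), Rational(1, 124868)), 352)) = Mul(404894, Add(Mul(Rational(3, 115128296), I, Pow(43543294, Rational(1, 2))), 352)) = Mul(404894, Add(352, Mul(Rational(3, 115128296), I, Pow(43543294, Rational(1, 2))))) = Add(142522688, Mul(Rational(607341, 57564148), I, Pow(43543294, Rational(1, 2))))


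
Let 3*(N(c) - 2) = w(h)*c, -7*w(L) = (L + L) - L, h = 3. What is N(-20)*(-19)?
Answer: -646/7 ≈ -92.286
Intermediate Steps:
w(L) = -L/7 (w(L) = -((L + L) - L)/7 = -(2*L - L)/7 = -L/7)
N(c) = 2 - c/7 (N(c) = 2 + ((-⅐*3)*c)/3 = 2 + (-3*c/7)/3 = 2 - c/7)
N(-20)*(-19) = (2 - ⅐*(-20))*(-19) = (2 + 20/7)*(-19) = (34/7)*(-19) = -646/7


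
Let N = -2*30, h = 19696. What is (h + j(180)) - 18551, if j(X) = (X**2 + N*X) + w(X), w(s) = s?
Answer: 22925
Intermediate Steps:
N = -60
j(X) = X**2 - 59*X (j(X) = (X**2 - 60*X) + X = X**2 - 59*X)
(h + j(180)) - 18551 = (19696 + 180*(-59 + 180)) - 18551 = (19696 + 180*121) - 18551 = (19696 + 21780) - 18551 = 41476 - 18551 = 22925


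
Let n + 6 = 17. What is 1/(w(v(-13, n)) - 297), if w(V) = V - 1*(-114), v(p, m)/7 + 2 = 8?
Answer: -1/141 ≈ -0.0070922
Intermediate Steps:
n = 11 (n = -6 + 17 = 11)
v(p, m) = 42 (v(p, m) = -14 + 7*8 = -14 + 56 = 42)
w(V) = 114 + V (w(V) = V + 114 = 114 + V)
1/(w(v(-13, n)) - 297) = 1/((114 + 42) - 297) = 1/(156 - 297) = 1/(-141) = -1/141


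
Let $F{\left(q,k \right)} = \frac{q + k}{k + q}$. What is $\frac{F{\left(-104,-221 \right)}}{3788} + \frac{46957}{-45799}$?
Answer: $- \frac{177827317}{173486612} \approx -1.025$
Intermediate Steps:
$F{\left(q,k \right)} = 1$ ($F{\left(q,k \right)} = \frac{k + q}{k + q} = 1$)
$\frac{F{\left(-104,-221 \right)}}{3788} + \frac{46957}{-45799} = 1 \cdot \frac{1}{3788} + \frac{46957}{-45799} = 1 \cdot \frac{1}{3788} + 46957 \left(- \frac{1}{45799}\right) = \frac{1}{3788} - \frac{46957}{45799} = - \frac{177827317}{173486612}$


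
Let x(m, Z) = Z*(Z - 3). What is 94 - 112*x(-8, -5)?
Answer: -4386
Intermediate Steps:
x(m, Z) = Z*(-3 + Z)
94 - 112*x(-8, -5) = 94 - (-560)*(-3 - 5) = 94 - (-560)*(-8) = 94 - 112*40 = 94 - 4480 = -4386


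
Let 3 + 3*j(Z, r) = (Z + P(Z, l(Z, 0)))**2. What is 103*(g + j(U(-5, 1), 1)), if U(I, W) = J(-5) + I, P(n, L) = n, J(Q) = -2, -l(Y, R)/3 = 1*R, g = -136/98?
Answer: 953059/147 ≈ 6483.4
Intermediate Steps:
g = -68/49 (g = -136*1/98 = -68/49 ≈ -1.3878)
l(Y, R) = -3*R
U(I, W) = -2 + I
j(Z, r) = -1 + 4*Z**2/3 (j(Z, r) = -1 + (Z + Z)**2/3 = -1 + (2*Z)**2/3 = -1 + (4*Z**2)/3 = -1 + 4*Z**2/3)
103*(g + j(U(-5, 1), 1)) = 103*(-68/49 + (-1 + 4*(-2 - 5)**2/3)) = 103*(-68/49 + (-1 + (4/3)*(-7)**2)) = 103*(-68/49 + (-1 + (4/3)*49)) = 103*(-68/49 + (-1 + 196/3)) = 103*(-68/49 + 193/3) = 103*(9253/147) = 953059/147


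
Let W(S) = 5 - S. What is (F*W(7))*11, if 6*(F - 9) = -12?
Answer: -154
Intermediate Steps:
F = 7 (F = 9 + (⅙)*(-12) = 9 - 2 = 7)
(F*W(7))*11 = (7*(5 - 1*7))*11 = (7*(5 - 7))*11 = (7*(-2))*11 = -14*11 = -154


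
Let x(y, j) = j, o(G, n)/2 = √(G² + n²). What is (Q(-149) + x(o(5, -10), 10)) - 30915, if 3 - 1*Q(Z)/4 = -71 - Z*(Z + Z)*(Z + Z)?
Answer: -52957793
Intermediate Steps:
o(G, n) = 2*√(G² + n²)
Q(Z) = 296 + 16*Z³ (Q(Z) = 12 - 4*(-71 - Z*(Z + Z)*(Z + Z)) = 12 - 4*(-71 - Z*(2*Z)*(2*Z)) = 12 - 4*(-71 - Z*4*Z²) = 12 - 4*(-71 - 4*Z³) = 12 + (284 + 16*Z³) = 296 + 16*Z³)
(Q(-149) + x(o(5, -10), 10)) - 30915 = ((296 + 16*(-149)³) + 10) - 30915 = ((296 + 16*(-3307949)) + 10) - 30915 = ((296 - 52927184) + 10) - 30915 = (-52926888 + 10) - 30915 = -52926878 - 30915 = -52957793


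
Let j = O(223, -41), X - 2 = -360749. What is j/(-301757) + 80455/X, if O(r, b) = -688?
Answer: -24029665499/108857932479 ≈ -0.22074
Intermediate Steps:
X = -360747 (X = 2 - 360749 = -360747)
j = -688
j/(-301757) + 80455/X = -688/(-301757) + 80455/(-360747) = -688*(-1/301757) + 80455*(-1/360747) = 688/301757 - 80455/360747 = -24029665499/108857932479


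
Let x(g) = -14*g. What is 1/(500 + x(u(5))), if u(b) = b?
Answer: 1/430 ≈ 0.0023256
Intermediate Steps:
1/(500 + x(u(5))) = 1/(500 - 14*5) = 1/(500 - 70) = 1/430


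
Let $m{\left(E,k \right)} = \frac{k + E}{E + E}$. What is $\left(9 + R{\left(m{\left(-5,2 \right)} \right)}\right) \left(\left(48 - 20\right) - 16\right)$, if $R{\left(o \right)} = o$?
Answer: $\frac{558}{5} \approx 111.6$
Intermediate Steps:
$m{\left(E,k \right)} = \frac{E + k}{2 E}$
$\left(9 + R{\left(m{\left(-5,2 \right)} \right)}\right) \left(\left(48 - 20\right) - 16\right) = \left(9 + \frac{-5 + 2}{2 \left(-5\right)}\right) \left(\left(48 - 20\right) - 16\right) = \left(9 + \frac{1}{2} \left(- \frac{1}{5}\right) \left(-3\right)\right) \left(28 - 16\right) = \left(9 + \frac{3}{10}\right) 12 = \frac{93}{10} \cdot 12 = \frac{558}{5}$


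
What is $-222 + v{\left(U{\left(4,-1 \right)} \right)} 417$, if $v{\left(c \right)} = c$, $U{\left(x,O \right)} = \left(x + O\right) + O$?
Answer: $612$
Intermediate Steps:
$U{\left(x,O \right)} = x + 2 O$ ($U{\left(x,O \right)} = \left(O + x\right) + O = x + 2 O$)
$-222 + v{\left(U{\left(4,-1 \right)} \right)} 417 = -222 + \left(4 + 2 \left(-1\right)\right) 417 = -222 + \left(4 - 2\right) 417 = -222 + 2 \cdot 417 = -222 + 834 = 612$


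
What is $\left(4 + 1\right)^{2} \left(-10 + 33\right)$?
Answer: $575$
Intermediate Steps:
$\left(4 + 1\right)^{2} \left(-10 + 33\right) = 5^{2} \cdot 23 = 25 \cdot 23 = 575$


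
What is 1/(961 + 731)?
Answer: 1/1692 ≈ 0.00059102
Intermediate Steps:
1/(961 + 731) = 1/1692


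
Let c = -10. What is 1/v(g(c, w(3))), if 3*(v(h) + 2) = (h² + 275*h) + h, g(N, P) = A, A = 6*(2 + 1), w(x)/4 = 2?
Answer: 1/1762 ≈ 0.00056754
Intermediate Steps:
w(x) = 8 (w(x) = 4*2 = 8)
A = 18 (A = 6*3 = 18)
g(N, P) = 18
v(h) = -2 + 92*h + h²/3 (v(h) = -2 + ((h² + 275*h) + h)/3 = -2 + (h² + 276*h)/3 = -2 + (92*h + h²/3) = -2 + 92*h + h²/3)
1/v(g(c, w(3))) = 1/(-2 + 92*18 + (⅓)*18²) = 1/(-2 + 1656 + (⅓)*324) = 1/(-2 + 1656 + 108) = 1/1762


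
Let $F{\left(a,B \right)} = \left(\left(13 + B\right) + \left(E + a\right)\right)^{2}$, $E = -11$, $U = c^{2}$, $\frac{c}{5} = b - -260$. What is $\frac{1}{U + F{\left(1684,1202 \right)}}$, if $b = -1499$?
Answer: $\frac{1}{46718569} \approx 2.1405 \cdot 10^{-8}$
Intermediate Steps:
$c = -6195$ ($c = 5 \left(-1499 - -260\right) = 5 \left(-1499 + 260\right) = 5 \left(-1239\right) = -6195$)
$U = 38378025$ ($U = \left(-6195\right)^{2} = 38378025$)
$F{\left(a,B \right)} = \left(2 + B + a\right)^{2}$ ($F{\left(a,B \right)} = \left(\left(13 + B\right) + \left(-11 + a\right)\right)^{2} = \left(2 + B + a\right)^{2}$)
$\frac{1}{U + F{\left(1684,1202 \right)}} = \frac{1}{38378025 + \left(2 + 1202 + 1684\right)^{2}} = \frac{1}{38378025 + 2888^{2}} = \frac{1}{38378025 + 8340544} = \frac{1}{46718569}$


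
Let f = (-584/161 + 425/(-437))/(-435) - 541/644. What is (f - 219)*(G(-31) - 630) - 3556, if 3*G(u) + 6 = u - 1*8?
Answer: 49051512439/354844 ≈ 1.3823e+5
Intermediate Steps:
f = -4415081/5322660 (f = (-584*1/161 + 425*(-1/437))*(-1/435) - 541*1/644 = (-584/161 - 425/437)*(-1/435) - 541/644 = -14071/3059*(-1/435) - 541/644 = 14071/1330665 - 541/644 = -4415081/5322660 ≈ -0.82949)
G(u) = -14/3 + u/3 (G(u) = -2 + (u - 1*8)/3 = -2 + (u - 8)/3 = -2 + (-8 + u)/3 = -2 + (-8/3 + u/3) = -14/3 + u/3)
(f - 219)*(G(-31) - 630) - 3556 = (-4415081/5322660 - 219)*((-14/3 + (⅓)*(-31)) - 630) - 3556 = -1170077621*((-14/3 - 31/3) - 630)/5322660 - 3556 = -1170077621*(-15 - 630)/5322660 - 3556 = -1170077621/5322660*(-645) - 3556 = 50313337703/354844 - 3556 = 49051512439/354844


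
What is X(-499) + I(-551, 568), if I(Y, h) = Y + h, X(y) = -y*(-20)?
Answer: -9963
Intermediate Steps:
X(y) = 20*y
X(-499) + I(-551, 568) = 20*(-499) + (-551 + 568) = -9980 + 17 = -9963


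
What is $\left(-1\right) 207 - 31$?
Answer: $-238$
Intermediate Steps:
$\left(-1\right) 207 - 31 = -207 - 31 = -238$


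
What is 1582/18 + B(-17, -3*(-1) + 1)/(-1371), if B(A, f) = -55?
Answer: 361652/4113 ≈ 87.929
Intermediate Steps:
1582/18 + B(-17, -3*(-1) + 1)/(-1371) = 1582/18 - 55/(-1371) = 1582*(1/18) - 55*(-1/1371) = 791/9 + 55/1371 = 361652/4113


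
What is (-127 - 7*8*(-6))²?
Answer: 43681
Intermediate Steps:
(-127 - 7*8*(-6))² = (-127 - 56*(-6))² = (-127 + 336)² = 209² = 43681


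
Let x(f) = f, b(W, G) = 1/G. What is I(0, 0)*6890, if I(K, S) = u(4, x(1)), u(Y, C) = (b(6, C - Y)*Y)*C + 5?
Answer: 75790/3 ≈ 25263.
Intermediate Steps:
b(W, G) = 1/G
u(Y, C) = 5 + C*Y/(C - Y) (u(Y, C) = (Y/(C - Y))*C + 5 = C*Y/(C - Y) + 5 = 5 + C*Y/(C - Y))
I(K, S) = 11/3 (I(K, S) = 5 + 1*4/(1 - 1*4) = 5 + 1*4/(1 - 4) = 5 + 1*4/(-3) = 5 + 1*4*(-1/3) = 5 - 4/3 = 11/3)
I(0, 0)*6890 = (11/3)*6890 = 75790/3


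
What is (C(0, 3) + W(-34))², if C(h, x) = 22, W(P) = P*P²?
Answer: 1543075524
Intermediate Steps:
W(P) = P³
(C(0, 3) + W(-34))² = (22 + (-34)³)² = (22 - 39304)² = (-39282)² = 1543075524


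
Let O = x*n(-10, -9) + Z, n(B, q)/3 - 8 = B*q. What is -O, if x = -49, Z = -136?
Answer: 14542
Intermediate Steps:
n(B, q) = 24 + 3*B*q (n(B, q) = 24 + 3*(B*q) = 24 + 3*B*q)
O = -14542 (O = -49*(24 + 3*(-10)*(-9)) - 136 = -49*(24 + 270) - 136 = -49*294 - 136 = -14406 - 136 = -14542)
-O = -1*(-14542) = 14542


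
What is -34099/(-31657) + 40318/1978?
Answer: 671897374/31308773 ≈ 21.460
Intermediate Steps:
-34099/(-31657) + 40318/1978 = -34099*(-1/31657) + 40318*(1/1978) = 34099/31657 + 20159/989 = 671897374/31308773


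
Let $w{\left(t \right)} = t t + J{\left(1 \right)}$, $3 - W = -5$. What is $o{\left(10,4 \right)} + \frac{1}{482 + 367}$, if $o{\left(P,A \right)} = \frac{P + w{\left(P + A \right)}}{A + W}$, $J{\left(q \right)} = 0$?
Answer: $\frac{9717}{566} \approx 17.168$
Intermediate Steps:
$W = 8$ ($W = 3 - -5 = 3 + 5 = 8$)
$w{\left(t \right)} = t^{2}$ ($w{\left(t \right)} = t t + 0 = t^{2} + 0 = t^{2}$)
$o{\left(P,A \right)} = \frac{P + \left(A + P\right)^{2}}{8 + A}$ ($o{\left(P,A \right)} = \frac{P + \left(P + A\right)^{2}}{A + 8} = \frac{P + \left(A + P\right)^{2}}{8 + A}$)
$o{\left(10,4 \right)} + \frac{1}{482 + 367} = \frac{10 + \left(4 + 10\right)^{2}}{8 + 4} + \frac{1}{482 + 367} = \frac{10 + 14^{2}}{12} + \frac{1}{849} = \frac{10 + 196}{12} + \frac{1}{849} = \frac{1}{12} \cdot 206 + \frac{1}{849} = \frac{103}{6} + \frac{1}{849} = \frac{9717}{566}$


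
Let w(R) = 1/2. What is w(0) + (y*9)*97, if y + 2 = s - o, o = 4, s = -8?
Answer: -24443/2 ≈ -12222.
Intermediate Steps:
w(R) = ½
y = -14 (y = -2 + (-8 - 1*4) = -2 + (-8 - 4) = -2 - 12 = -14)
w(0) + (y*9)*97 = ½ - 14*9*97 = ½ - 126*97 = ½ - 12222 = -24443/2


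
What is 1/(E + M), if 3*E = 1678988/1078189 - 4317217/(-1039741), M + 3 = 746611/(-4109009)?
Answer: -4606352392218122441/5889480955010060899 ≈ -0.78213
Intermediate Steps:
M = -13073638/4109009 (M = -3 + 746611/(-4109009) = -3 + 746611*(-1/4109009) = -3 - 746611/4109009 = -13073638/4109009 ≈ -3.1817)
E = 2133496180707/1121037309049 (E = (1678988/1078189 - 4317217/(-1039741))/3 = (1678988*(1/1078189) - 4317217*(-1/1039741))/3 = (1678988/1078189 + 4317217/1039741)/3 = (⅓)*(6400488542121/1121037309049) = 2133496180707/1121037309049 ≈ 1.9031)
1/(E + M) = 1/(2133496180707/1121037309049 - 13073638/4109009) = 1/(-5889480955010060899/4606352392218122441) = -4606352392218122441/5889480955010060899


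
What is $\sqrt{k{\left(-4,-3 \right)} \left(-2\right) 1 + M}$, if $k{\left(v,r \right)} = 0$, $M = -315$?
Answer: $3 i \sqrt{35} \approx 17.748 i$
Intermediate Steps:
$\sqrt{k{\left(-4,-3 \right)} \left(-2\right) 1 + M} = \sqrt{0 \left(-2\right) 1 - 315} = \sqrt{0 \cdot 1 - 315} = \sqrt{0 - 315} = \sqrt{-315} = 3 i \sqrt{35}$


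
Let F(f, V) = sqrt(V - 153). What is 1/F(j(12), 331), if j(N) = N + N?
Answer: sqrt(178)/178 ≈ 0.074953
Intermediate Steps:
j(N) = 2*N
F(f, V) = sqrt(-153 + V)
1/F(j(12), 331) = 1/(sqrt(-153 + 331)) = 1/(sqrt(178)) = sqrt(178)/178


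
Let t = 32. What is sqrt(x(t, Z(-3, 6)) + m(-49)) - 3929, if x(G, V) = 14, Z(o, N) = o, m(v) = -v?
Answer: -3929 + 3*sqrt(7) ≈ -3921.1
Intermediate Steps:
sqrt(x(t, Z(-3, 6)) + m(-49)) - 3929 = sqrt(14 - 1*(-49)) - 3929 = sqrt(14 + 49) - 3929 = sqrt(63) - 3929 = 3*sqrt(7) - 3929 = -3929 + 3*sqrt(7)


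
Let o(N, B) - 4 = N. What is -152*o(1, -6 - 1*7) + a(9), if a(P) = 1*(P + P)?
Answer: -742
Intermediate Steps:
a(P) = 2*P (a(P) = 1*(2*P) = 2*P)
o(N, B) = 4 + N
-152*o(1, -6 - 1*7) + a(9) = -152*(4 + 1) + 2*9 = -152*5 + 18 = -760 + 18 = -742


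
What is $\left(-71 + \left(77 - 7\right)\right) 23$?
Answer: $-23$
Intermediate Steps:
$\left(-71 + \left(77 - 7\right)\right) 23 = \left(-71 + 70\right) 23 = \left(-1\right) 23 = -23$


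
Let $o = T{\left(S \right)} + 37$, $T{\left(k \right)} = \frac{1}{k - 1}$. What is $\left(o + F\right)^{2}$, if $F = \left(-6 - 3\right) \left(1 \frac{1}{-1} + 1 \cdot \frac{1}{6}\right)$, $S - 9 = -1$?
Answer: $\frac{390625}{196} \approx 1993.0$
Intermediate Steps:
$S = 8$ ($S = 9 - 1 = 8$)
$T{\left(k \right)} = \frac{1}{-1 + k}$
$F = \frac{15}{2}$ ($F = - 9 \left(1 \left(-1\right) + 1 \cdot \frac{1}{6}\right) = - 9 \left(-1 + \frac{1}{6}\right) = \left(-9\right) \left(- \frac{5}{6}\right) = \frac{15}{2} \approx 7.5$)
$o = \frac{260}{7}$ ($o = \frac{1}{-1 + 8} + 37 = \frac{1}{7} + 37 = \frac{260}{7} \approx 37.143$)
$\left(o + F\right)^{2} = \left(\frac{260}{7} + \frac{15}{2}\right)^{2} = \left(\frac{625}{14}\right)^{2} = \frac{390625}{196}$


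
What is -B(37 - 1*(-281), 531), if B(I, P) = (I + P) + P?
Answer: -1380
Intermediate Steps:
B(I, P) = I + 2*P
-B(37 - 1*(-281), 531) = -((37 - 1*(-281)) + 2*531) = -((37 + 281) + 1062) = -(318 + 1062) = -1*1380 = -1380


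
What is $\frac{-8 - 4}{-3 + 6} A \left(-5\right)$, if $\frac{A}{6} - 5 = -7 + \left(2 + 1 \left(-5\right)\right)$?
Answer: $-600$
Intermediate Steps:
$A = -30$ ($A = 30 + 6 \left(-7 + \left(2 + 1 \left(-5\right)\right)\right) = 30 + 6 \left(-7 + \left(2 - 5\right)\right) = 30 + 6 \left(-7 - 3\right) = 30 + 6 \left(-10\right) = 30 - 60 = -30$)
$\frac{-8 - 4}{-3 + 6} A \left(-5\right) = \frac{-8 - 4}{-3 + 6} \left(-30\right) \left(-5\right) = - \frac{12}{3} \left(-30\right) \left(-5\right) = \left(-12\right) \frac{1}{3} \left(-30\right) \left(-5\right) = \left(-4\right) \left(-30\right) \left(-5\right) = 120 \left(-5\right) = -600$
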